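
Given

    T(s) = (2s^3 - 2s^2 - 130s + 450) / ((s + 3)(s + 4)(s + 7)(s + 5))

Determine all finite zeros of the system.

s = 5, -9, 5

Set the numerator to zero: 2s^3 - 2s^2 - 130s + 450 = 0, i.e. 2·(s^3 - s^2 - 65s + 225) = 0.
Factoring: (s - 5)^2(s + 9) = 0.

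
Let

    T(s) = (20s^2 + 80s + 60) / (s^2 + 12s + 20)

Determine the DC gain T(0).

T(0) = 3

Set s = 0: T(0) = (60) / (20) = 3.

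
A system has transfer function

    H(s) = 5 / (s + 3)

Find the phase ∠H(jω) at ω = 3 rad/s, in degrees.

At s = j3: numerator = 5, denominator = 3 + j3.
∠H = ∠num − ∠den = 0° − (45°) = -45°.

∠H(j3) ≈ -45°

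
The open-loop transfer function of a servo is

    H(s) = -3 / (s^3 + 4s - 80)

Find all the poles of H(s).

The poles are the roots of the denominator s^3 + 4s - 80 = 0.
Trying s = 4: the polynomial evaluates to 0, so (s - 4) is a factor.
Dividing out leaves s^2 + 4s + 20 = 0.
The quadratic formula then gives s = -2 ± 4j.

s = 4, -2 ± 4j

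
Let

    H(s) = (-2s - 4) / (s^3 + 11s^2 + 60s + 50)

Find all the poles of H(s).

s = -5 + 5j, -5 - 5j, -1

The poles are the roots of the denominator s^3 + 11s^2 + 60s + 50 = 0.
Trying s = -1: the polynomial evaluates to 0, so (s + 1) is a factor.
Dividing out leaves s^2 + 10s + 50 = 0.
The quadratic formula then gives s = -5 ± 5j.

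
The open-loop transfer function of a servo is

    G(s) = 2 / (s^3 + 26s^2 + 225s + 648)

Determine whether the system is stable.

The denominator s^3 + 26s^2 + 225s + 648 factors as (s + 9)^2(s + 8), giving poles at s = -9, -9, -8.
Since all poles lie strictly in the left half-plane, the system is stable.

stable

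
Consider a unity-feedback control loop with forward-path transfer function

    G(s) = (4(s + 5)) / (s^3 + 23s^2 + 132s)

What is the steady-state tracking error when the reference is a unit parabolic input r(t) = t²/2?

G(s) has one pole at the origin.
This is a Type 1 system; Ka = lim_{s→0} s^2·G(s) = 0, so the steady-state error for a parabola input is infinite.

e_ss = ∞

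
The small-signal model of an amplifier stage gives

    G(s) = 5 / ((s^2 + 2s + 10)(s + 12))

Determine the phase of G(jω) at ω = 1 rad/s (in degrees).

∠G(j1) ≈ -17.29°

At s = j1: numerator = 5, denominator = 106 + j33.
∠G = ∠num − ∠den = 0° − (17.292°) = -17.29°.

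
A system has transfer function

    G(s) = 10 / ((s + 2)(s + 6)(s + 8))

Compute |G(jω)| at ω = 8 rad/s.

Substitute s = j8: numerator = 10, denominator = -928 + j96.
|G(j8)| = |10| / |-928 + j96| = 10 / 932.95 ≈ 0.01072.

|G(j8)| ≈ 0.01072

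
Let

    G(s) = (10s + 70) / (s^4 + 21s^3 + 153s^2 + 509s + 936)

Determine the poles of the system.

The poles are the roots of the denominator s^4 + 21s^3 + 153s^2 + 509s + 936 = 0.
Trying s = -9: the polynomial evaluates to 0, so (s + 9) is a factor.
Dividing out leaves s^3 + 12s^2 + 45s + 104 = 0.
This factors further as (s^2 + 4s + 13)(s + 8) = 0.

s = -2 ± 3j, -9, -8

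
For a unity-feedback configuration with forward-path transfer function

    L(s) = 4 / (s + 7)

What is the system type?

The denominator has no factor of s at the origin — no free integrator — so this is a Type 0 system.

Type 0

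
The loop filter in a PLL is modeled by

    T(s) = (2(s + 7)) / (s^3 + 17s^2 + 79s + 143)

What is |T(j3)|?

Substitute s = j3: numerator = 14 + j6, denominator = -10 + j210.
|T(j3)| = |14 + j6| / |-10 + j210| = 15.232 / 210.24 ≈ 0.07245.

|T(j3)| ≈ 0.07245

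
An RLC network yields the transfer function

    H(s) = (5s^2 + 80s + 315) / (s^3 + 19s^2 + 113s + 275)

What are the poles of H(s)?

s = -4 ± 3j, -11

The poles are the roots of the denominator s^3 + 19s^2 + 113s + 275 = 0.
Trying s = -11: the polynomial evaluates to 0, so (s + 11) is a factor.
Dividing out leaves s^2 + 8s + 25 = 0.
The quadratic formula then gives s = -4 ± 3j.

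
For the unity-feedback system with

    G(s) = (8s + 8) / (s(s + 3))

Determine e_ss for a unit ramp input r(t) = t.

e_ss = 0.3750

G(s) has one pole at the origin.
This is a Type 1 system. Kv = lim_{s→0} s·G(s) = 8/3.
e_ss = 1/Kv = 1/(8/3) = 3/8 ≈ 0.3750.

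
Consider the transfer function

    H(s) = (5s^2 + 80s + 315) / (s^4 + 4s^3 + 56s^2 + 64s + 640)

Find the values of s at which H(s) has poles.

s = 4j, -4j, -2 + 6j, -2 - 6j

The poles are the roots of the denominator s^4 + 4s^3 + 56s^2 + 64s + 640 = 0.
No real roots exist; factor into two real quadratics: (s^2 + 16)(s^2 + 4s + 40) = 0.
Each quadratic gives a conjugate pair via the quadratic formula.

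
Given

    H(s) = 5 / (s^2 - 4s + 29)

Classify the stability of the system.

The poles can be read from the denominator factors: s = 2 + 5j, 2 - 5j.
Since the pole(s) at s = 2 + 5j, 2 - 5j lie in the right half-plane, the system is unstable.

unstable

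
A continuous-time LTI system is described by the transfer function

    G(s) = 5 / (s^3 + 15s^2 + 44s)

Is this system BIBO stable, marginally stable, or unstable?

The denominator s^3 + 15s^2 + 44s factors as s(s + 4)(s + 11), giving poles at s = 0, -4, -11.
Since the simple pole(s) at s = 0 lie on the jω-axis with none in the right half-plane, the system is marginally stable.

marginally stable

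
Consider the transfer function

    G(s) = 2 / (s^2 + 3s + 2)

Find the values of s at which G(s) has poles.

s = -1, -2

The poles are the roots of the denominator s^2 + 3s + 2 = 0.
Factoring: (s + 1)(s + 2) = 0, so s = -1 and s = -2.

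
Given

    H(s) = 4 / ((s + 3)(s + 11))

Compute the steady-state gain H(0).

H(0) = 4/33 ≈ 0.1212

At s = 0 each factor (s + a) contributes a and each (s^2 + bs + c) contributes c.
H(0) = 4·1 / ((3) · (11)) = 4/33 = 4/33.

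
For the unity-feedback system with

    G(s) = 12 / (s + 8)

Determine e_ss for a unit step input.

e_ss = 0.4000

G(s) has no poles at the origin.
This is a Type 0 system. Kp = lim_{s→0} G(s) = 12/8 = 3/2.
e_ss = 1/(1 + Kp) = 1/(1 + 3/2) = 2/5 ≈ 0.4000.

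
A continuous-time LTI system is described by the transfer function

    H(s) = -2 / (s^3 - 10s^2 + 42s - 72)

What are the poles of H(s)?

The poles are the roots of the denominator s^3 - 10s^2 + 42s - 72 = 0.
Trying s = 4: the polynomial evaluates to 0, so (s - 4) is a factor.
Dividing out leaves s^2 - 6s + 18 = 0.
The quadratic formula then gives s = 3 ± 3j.

s = 3 + 3j, 3 - 3j, 4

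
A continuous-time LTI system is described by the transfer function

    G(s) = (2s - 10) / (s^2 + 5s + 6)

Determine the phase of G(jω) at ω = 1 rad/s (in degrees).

At s = j1: numerator = -10 + j2, denominator = 5 + j5.
∠G = ∠num − ∠den = 168.69° − (45°) = 123.7°.

∠G(j1) ≈ 123.7°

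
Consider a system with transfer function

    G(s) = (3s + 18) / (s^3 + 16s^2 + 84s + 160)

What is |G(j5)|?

Substitute s = j5: numerator = 18 + j15, denominator = -240 + j295.
|G(j5)| = |18 + j15| / |-240 + j295| = 23.431 / 380.30 ≈ 0.06161.

|G(j5)| ≈ 0.06161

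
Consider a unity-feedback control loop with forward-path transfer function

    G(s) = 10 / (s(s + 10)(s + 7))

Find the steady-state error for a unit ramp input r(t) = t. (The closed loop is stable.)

G(s) has one pole at the origin.
This is a Type 1 system. Kv = lim_{s→0} s·G(s) = 10/70 = 1/7.
e_ss = 1/Kv = 1/(1/7) = 7.

e_ss = 7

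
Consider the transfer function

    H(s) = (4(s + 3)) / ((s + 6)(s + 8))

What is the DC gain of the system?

H(0) = 1/4 ≈ 0.2500

At s = 0 each factor (s + a) contributes a and each (s^2 + bs + c) contributes c.
H(0) = 4·(3) / ((6) · (8)) = 12/48 = 1/4.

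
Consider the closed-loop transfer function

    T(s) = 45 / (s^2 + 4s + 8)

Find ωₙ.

Compare the denominator to the standard form s^2 + 2ζωₙs + ωₙ².
ωₙ² = 8, so ωₙ = √8 ≈ 2.828 rad/s.

ωₙ ≈ 2.828 rad/s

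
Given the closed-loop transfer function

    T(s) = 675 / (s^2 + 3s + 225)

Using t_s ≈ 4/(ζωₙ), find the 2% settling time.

t_s ≈ 2.667 s

Comparing s^2 + 3s + 225 to s^2 + 2ζωₙs + ωₙ²: ωₙ = 15 rad/s and ζ = 3/(2·15) = 0.1.
ζωₙ = 3/2 = 1.5, so t_s ≈ 4/(ζωₙ) = 4/1.5 ≈ 2.667 s.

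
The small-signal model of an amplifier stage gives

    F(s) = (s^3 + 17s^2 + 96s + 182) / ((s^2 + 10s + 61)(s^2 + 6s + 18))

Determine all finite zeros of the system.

Set the numerator to zero: s^3 + 17s^2 + 96s + 182 = 0.
Factoring: (s^2 + 10s + 26)(s + 7) = 0.

s = -5 ± j, -7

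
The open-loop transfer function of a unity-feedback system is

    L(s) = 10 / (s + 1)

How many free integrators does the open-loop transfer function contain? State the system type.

The denominator has no factor of s at the origin — no free integrator — so this is a Type 0 system.

Type 0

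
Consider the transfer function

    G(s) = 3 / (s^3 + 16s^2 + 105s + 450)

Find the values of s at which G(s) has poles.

s = -3 + 6j, -3 - 6j, -10

The poles are the roots of the denominator s^3 + 16s^2 + 105s + 450 = 0.
Trying s = -10: the polynomial evaluates to 0, so (s + 10) is a factor.
Dividing out leaves s^2 + 6s + 45 = 0.
The quadratic formula then gives s = -3 ± 6j.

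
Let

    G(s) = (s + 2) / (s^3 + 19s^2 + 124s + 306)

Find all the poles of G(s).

s = -9, -5 ± 3j

The poles are the roots of the denominator s^3 + 19s^2 + 124s + 306 = 0.
Trying s = -9: the polynomial evaluates to 0, so (s + 9) is a factor.
Dividing out leaves s^2 + 10s + 34 = 0.
The quadratic formula then gives s = -5 ± 3j.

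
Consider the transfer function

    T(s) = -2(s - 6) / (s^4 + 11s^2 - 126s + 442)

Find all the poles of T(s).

The poles are the roots of the denominator s^4 + 11s^2 - 126s + 442 = 0.
No real roots exist; factor into two real quadratics: (s^2 - 6s + 13)(s^2 + 6s + 34) = 0.
Each quadratic gives a conjugate pair via the quadratic formula.

s = 3 + 2j, 3 - 2j, -3 + 5j, -3 - 5j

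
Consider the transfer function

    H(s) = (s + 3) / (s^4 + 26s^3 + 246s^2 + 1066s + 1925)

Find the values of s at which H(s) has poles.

s = -4 ± 3j, -7, -11

The poles are the roots of the denominator s^4 + 26s^3 + 246s^2 + 1066s + 1925 = 0.
Trying s = -7: the polynomial evaluates to 0, so (s + 7) is a factor.
Dividing out leaves s^3 + 19s^2 + 113s + 275 = 0.
This factors further as (s^2 + 8s + 25)(s + 11) = 0.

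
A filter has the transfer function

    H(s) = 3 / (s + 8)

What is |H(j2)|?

|H(j2)| ≈ 0.3638

Substitute s = j2: numerator = 3, denominator = 8 + j2.
|H(j2)| = |3| / |8 + j2| = 3 / 8.2462 ≈ 0.3638.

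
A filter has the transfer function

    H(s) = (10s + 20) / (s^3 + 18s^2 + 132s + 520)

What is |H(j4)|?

|H(j4)| ≈ 0.08621

Substitute s = j4: numerator = 20 + j40, denominator = 232 + j464.
|H(j4)| = |20 + j40| / |232 + j464| = 44.721 / 518.77 ≈ 0.08621.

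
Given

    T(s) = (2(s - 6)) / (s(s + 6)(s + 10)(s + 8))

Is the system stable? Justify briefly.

marginally stable

The poles can be read from the denominator factors: s = 0, -6, -10, -8.
Since the simple pole(s) at s = 0 lie on the jω-axis with none in the right half-plane, the system is marginally stable.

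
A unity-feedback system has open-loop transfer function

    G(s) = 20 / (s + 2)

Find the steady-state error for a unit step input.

G(s) has no poles at the origin.
This is a Type 0 system. Kp = lim_{s→0} G(s) = 20/2 = 10.
e_ss = 1/(1 + Kp) = 1/(1 + 10) = 1/11 ≈ 0.09091.

e_ss = 0.09091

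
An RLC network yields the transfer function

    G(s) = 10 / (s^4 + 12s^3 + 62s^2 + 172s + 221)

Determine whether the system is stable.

stable

The denominator s^4 + 12s^3 + 62s^2 + 172s + 221 factors as (s^2 + 4s + 13)(s^2 + 8s + 17), giving poles at s = -2 + 3j, -2 - 3j, -4 + j, -4 - j.
Since all poles lie strictly in the left half-plane, the system is stable.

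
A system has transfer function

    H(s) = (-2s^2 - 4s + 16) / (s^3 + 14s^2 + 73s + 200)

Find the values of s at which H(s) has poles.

s = -8, -3 ± 4j

The poles are the roots of the denominator s^3 + 14s^2 + 73s + 200 = 0.
Trying s = -8: the polynomial evaluates to 0, so (s + 8) is a factor.
Dividing out leaves s^2 + 6s + 25 = 0.
The quadratic formula then gives s = -3 ± 4j.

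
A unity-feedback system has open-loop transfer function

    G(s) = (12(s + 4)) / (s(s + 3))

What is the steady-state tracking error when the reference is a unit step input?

G(s) has one pole at the origin.
This is a Type 1 system; for a step input the steady-state error is zero.

e_ss = 0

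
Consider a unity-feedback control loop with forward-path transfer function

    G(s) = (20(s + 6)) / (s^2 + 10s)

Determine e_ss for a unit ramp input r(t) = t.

G(s) has one pole at the origin.
This is a Type 1 system. Kv = lim_{s→0} s·G(s) = 120/10 = 12.
e_ss = 1/Kv = 1/(12) = 1/12 ≈ 0.08333.

e_ss = 0.08333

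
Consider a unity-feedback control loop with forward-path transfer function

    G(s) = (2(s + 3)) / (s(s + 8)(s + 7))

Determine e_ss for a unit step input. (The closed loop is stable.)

e_ss = 0

G(s) has one pole at the origin.
This is a Type 1 system; for a step input the steady-state error is zero.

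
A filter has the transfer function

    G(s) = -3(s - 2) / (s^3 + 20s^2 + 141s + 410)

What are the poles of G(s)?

s = -5 ± 4j, -10

The poles are the roots of the denominator s^3 + 20s^2 + 141s + 410 = 0.
Trying s = -10: the polynomial evaluates to 0, so (s + 10) is a factor.
Dividing out leaves s^2 + 10s + 41 = 0.
The quadratic formula then gives s = -5 ± 4j.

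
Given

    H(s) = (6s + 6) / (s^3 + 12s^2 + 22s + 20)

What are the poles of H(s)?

The poles are the roots of the denominator s^3 + 12s^2 + 22s + 20 = 0.
Trying s = -10: the polynomial evaluates to 0, so (s + 10) is a factor.
Dividing out leaves s^2 + 2s + 2 = 0.
The quadratic formula then gives s = -1 ± 1j.

s = -1 ± j, -10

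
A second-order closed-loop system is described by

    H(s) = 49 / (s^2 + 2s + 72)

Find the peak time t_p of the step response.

t_p ≈ 0.3728 s

Comparing s^2 + 2s + 72 to s^2 + 2ζωₙs + ωₙ²: ωₙ = √72 ≈ 8.485 rad/s and ζ = 2/(2·√72) ≈ 0.1179.
ζωₙ = 2/2 = 1, so ω_d = ωₙ√(1−ζ²) = √(ωₙ² − (ζωₙ)²) = √(72 − 1²) = √71 ≈ 8.426 rad/s.
t_p = π/ω_d = π/8.426 ≈ 0.3728 s.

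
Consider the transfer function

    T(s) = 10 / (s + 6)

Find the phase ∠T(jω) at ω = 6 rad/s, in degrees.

∠T(j6) ≈ -45°

At s = j6: numerator = 10, denominator = 6 + j6.
∠T = ∠num − ∠den = 0° − (45°) = -45°.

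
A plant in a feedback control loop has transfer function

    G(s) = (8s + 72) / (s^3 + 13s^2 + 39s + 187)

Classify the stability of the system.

The denominator s^3 + 13s^2 + 39s + 187 factors as (s + 11)(s^2 + 2s + 17), giving poles at s = -11, -1 ± 4j.
Since all poles lie strictly in the left half-plane, the system is stable.

stable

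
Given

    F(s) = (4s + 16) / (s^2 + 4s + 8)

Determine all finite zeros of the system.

s = -4

Set the numerator to zero: 4s + 16 = 0, i.e. 4·(s + 4) = 0.
So s = -4.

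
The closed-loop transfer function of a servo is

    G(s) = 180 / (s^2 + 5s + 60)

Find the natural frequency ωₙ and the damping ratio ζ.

ωₙ ≈ 7.746 rad/s, ζ ≈ 0.3227

Compare the denominator to the standard form s^2 + 2ζωₙs + ωₙ².
ωₙ² = 60, so ωₙ = √60 ≈ 7.746 rad/s.
2ζωₙ = 5, so ζ = 5/(2·√60) ≈ 0.3227.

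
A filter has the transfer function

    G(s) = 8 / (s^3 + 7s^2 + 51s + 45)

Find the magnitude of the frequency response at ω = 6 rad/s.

Substitute s = j6: numerator = 8, denominator = -207 + j90.
|G(j6)| = |8| / |-207 + j90| = 8 / 225.72 ≈ 0.03544.

|G(j6)| ≈ 0.03544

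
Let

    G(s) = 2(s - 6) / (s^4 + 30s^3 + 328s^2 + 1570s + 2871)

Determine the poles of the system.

s = -11, -9, -5 + 2j, -5 - 2j

The poles are the roots of the denominator s^4 + 30s^3 + 328s^2 + 1570s + 2871 = 0.
Trying s = -11: the polynomial evaluates to 0, so (s + 11) is a factor.
Dividing out leaves s^3 + 19s^2 + 119s + 261 = 0.
This factors further as (s + 9)(s^2 + 10s + 29) = 0.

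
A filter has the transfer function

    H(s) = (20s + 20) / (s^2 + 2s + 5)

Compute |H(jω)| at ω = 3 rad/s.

|H(j3)| ≈ 8.771

Substitute s = j3: numerator = 20 + j60, denominator = -4 + j6.
|H(j3)| = |20 + j60| / |-4 + j6| = 63.246 / 7.2111 ≈ 8.771.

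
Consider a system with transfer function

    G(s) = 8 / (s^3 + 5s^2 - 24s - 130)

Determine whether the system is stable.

unstable

The denominator s^3 + 5s^2 - 24s - 130 factors as (s^2 + 10s + 26)(s - 5), giving poles at s = -5 + j, -5 - j, 5.
Since the pole(s) at s = 5 lie in the right half-plane, the system is unstable.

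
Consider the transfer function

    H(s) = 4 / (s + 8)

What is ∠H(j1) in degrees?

∠H(j1) ≈ -7.125°

At s = j1: numerator = 4, denominator = 8 + j1.
∠H = ∠num − ∠den = 0° − (7.1250°) = -7.125°.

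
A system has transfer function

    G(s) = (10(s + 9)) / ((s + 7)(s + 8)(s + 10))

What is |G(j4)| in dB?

Substitute s = j4: numerator = 90 + j40, denominator = 160 + j760.
|G(j4)| = |90 + j40| / |160 + j760| = 98.489 / 776.66 ≈ 0.1268.
In decibels: 20·log₁₀(0.1268) ≈ -17.9 dB.

|G(j4)|_dB ≈ -17.9 dB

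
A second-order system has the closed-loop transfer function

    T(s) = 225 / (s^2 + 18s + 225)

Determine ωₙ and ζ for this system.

ωₙ = 15 rad/s, ζ = 0.6

Compare the denominator to the standard form s^2 + 2ζωₙs + ωₙ².
ωₙ² = 225, so ωₙ = 15 rad/s.
2ζωₙ = 18, so ζ = 18/(2·15) = 0.6.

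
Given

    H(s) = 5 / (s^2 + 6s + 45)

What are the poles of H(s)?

The poles are the roots of the denominator s^2 + 6s + 45 = 0.
Using the quadratic formula: s = (-6 ± √(-144))/2 = -3 ± 6j.

s = -3 + 6j, -3 - 6j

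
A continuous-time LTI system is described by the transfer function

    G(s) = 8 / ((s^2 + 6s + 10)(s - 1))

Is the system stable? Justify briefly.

unstable

The poles can be read from the denominator factors: s = -3 ± j, 1.
Since the pole(s) at s = 1 lie in the right half-plane, the system is unstable.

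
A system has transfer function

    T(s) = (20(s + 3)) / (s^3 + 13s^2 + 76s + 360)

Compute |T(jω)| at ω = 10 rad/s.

|T(j10)| ≈ 0.2152

Substitute s = j10: numerator = 60 + j200, denominator = -940 - j240.
|T(j10)| = |60 + j200| / |-940 - j240| = 208.81 / 970.15 ≈ 0.2152.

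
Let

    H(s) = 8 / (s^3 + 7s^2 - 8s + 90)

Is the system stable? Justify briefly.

The denominator s^3 + 7s^2 - 8s + 90 factors as (s + 9)(s^2 - 2s + 10), giving poles at s = -9, 1 ± 3j.
Since the pole(s) at s = 1 + 3j, 1 - 3j lie in the right half-plane, the system is unstable.

unstable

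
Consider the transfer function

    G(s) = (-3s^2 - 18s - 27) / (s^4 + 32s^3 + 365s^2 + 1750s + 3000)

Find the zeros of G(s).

s = -3, -3

Set the numerator to zero: -3s^2 - 18s - 27 = 0, i.e. -3·(s^2 + 6s + 9) = 0.
Factoring: (s + 3)^2 = 0.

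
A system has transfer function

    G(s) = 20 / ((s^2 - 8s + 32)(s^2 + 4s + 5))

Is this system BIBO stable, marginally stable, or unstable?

The poles can be read from the denominator factors: s = 4 + 4j, 4 - 4j, -2 + j, -2 - j.
Since the pole(s) at s = 4 + 4j, 4 - 4j lie in the right half-plane, the system is unstable.

unstable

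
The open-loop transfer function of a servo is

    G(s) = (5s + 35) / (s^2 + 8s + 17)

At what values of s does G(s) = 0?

Set the numerator to zero: 5s + 35 = 0, i.e. 5·(s + 7) = 0.
So s = -7.

s = -7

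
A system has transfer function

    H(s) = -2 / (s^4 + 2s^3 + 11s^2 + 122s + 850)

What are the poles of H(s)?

The poles are the roots of the denominator s^4 + 2s^3 + 11s^2 + 122s + 850 = 0.
No real roots exist; factor into two real quadratics: (s^2 - 6s + 34)(s^2 + 8s + 25) = 0.
Each quadratic gives a conjugate pair via the quadratic formula.

s = 3 ± 5j, -4 ± 3j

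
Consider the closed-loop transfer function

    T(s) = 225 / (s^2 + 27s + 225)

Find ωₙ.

Compare the denominator to the standard form s^2 + 2ζωₙs + ωₙ².
ωₙ² = 225, so ωₙ = 15 rad/s.

ωₙ = 15 rad/s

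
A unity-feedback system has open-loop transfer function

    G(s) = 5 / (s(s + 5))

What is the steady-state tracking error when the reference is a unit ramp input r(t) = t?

G(s) has one pole at the origin.
This is a Type 1 system. Kv = lim_{s→0} s·G(s) = 5/5 = 1.
e_ss = 1/Kv = 1/(1) = 1.

e_ss = 1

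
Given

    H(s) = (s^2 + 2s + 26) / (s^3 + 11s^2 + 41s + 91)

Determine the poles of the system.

The poles are the roots of the denominator s^3 + 11s^2 + 41s + 91 = 0.
Trying s = -7: the polynomial evaluates to 0, so (s + 7) is a factor.
Dividing out leaves s^2 + 4s + 13 = 0.
The quadratic formula then gives s = -2 ± 3j.

s = -2 + 3j, -2 - 3j, -7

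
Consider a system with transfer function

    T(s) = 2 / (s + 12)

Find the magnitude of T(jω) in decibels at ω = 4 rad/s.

|T(j4)|_dB ≈ -16.0 dB

Substitute s = j4: numerator = 2, denominator = 12 + j4.
|T(j4)| = |2| / |12 + j4| = 2 / 12.649 ≈ 0.1581.
In decibels: 20·log₁₀(0.1581) ≈ -16.0 dB.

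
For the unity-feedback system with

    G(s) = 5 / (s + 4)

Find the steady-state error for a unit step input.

G(s) has no poles at the origin.
This is a Type 0 system. Kp = lim_{s→0} G(s) = 5/4.
e_ss = 1/(1 + Kp) = 1/(1 + 5/4) = 4/9 ≈ 0.4444.

e_ss = 0.4444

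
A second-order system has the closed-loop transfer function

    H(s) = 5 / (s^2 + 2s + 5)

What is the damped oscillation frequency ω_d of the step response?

Comparing s^2 + 2s + 5 to s^2 + 2ζωₙs + ωₙ²: ωₙ = √5 ≈ 2.236 rad/s and ζ = 2/(2·√5) ≈ 0.4472.
ζωₙ = 2/2 = 1, so ω_d = ωₙ√(1−ζ²) = √(ωₙ² − (ζωₙ)²) = √(5 − 1²) = √4 = 2 rad/s.

ω_d = 2 rad/s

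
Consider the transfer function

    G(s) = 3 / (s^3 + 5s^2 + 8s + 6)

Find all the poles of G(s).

s = -1 ± j, -3

The poles are the roots of the denominator s^3 + 5s^2 + 8s + 6 = 0.
Trying s = -3: the polynomial evaluates to 0, so (s + 3) is a factor.
Dividing out leaves s^2 + 2s + 2 = 0.
The quadratic formula then gives s = -1 ± 1j.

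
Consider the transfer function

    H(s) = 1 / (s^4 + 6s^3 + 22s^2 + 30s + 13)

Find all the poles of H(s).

s = -1, -2 ± 3j, -1

The poles are the roots of the denominator s^4 + 6s^3 + 22s^2 + 30s + 13 = 0.
Trying s = -1: the polynomial evaluates to 0, so (s + 1) is a factor.
Dividing out leaves s^3 + 5s^2 + 17s + 13 = 0.
This factors further as (s^2 + 4s + 13)(s + 1) = 0.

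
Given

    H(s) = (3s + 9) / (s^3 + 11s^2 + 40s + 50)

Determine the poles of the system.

s = -3 + j, -3 - j, -5

The poles are the roots of the denominator s^3 + 11s^2 + 40s + 50 = 0.
Trying s = -5: the polynomial evaluates to 0, so (s + 5) is a factor.
Dividing out leaves s^2 + 6s + 10 = 0.
The quadratic formula then gives s = -3 ± 1j.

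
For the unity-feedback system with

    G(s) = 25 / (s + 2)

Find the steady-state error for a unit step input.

G(s) has no poles at the origin.
This is a Type 0 system. Kp = lim_{s→0} G(s) = 25/2.
e_ss = 1/(1 + Kp) = 1/(1 + 25/2) = 2/27 ≈ 0.07407.

e_ss = 0.07407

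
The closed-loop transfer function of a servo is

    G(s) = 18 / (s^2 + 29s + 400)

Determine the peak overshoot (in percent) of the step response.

%OS ≈ 3.66%

Comparing s^2 + 29s + 400 to s^2 + 2ζωₙs + ωₙ²: ωₙ = 20 rad/s and ζ = 29/(2·20) = 0.725.
%OS = 100·exp(−πζ/√(1−ζ²)) = 100·exp(−π·0.725/√(1−0.725²)) ≈ 3.66%.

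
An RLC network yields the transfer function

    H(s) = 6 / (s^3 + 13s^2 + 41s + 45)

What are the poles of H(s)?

The poles are the roots of the denominator s^3 + 13s^2 + 41s + 45 = 0.
Trying s = -9: the polynomial evaluates to 0, so (s + 9) is a factor.
Dividing out leaves s^2 + 4s + 5 = 0.
The quadratic formula then gives s = -2 ± 1j.

s = -2 ± j, -9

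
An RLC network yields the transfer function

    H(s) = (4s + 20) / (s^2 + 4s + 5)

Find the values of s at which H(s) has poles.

The poles are the roots of the denominator s^2 + 4s + 5 = 0.
Using the quadratic formula: s = (-4 ± √(-4))/2 = -2 ± 1j.

s = -2 ± j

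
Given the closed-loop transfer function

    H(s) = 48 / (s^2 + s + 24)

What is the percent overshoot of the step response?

%OS ≈ 72.4%

Comparing s^2 + s + 24 to s^2 + 2ζωₙs + ωₙ²: ωₙ = √24 ≈ 4.899 rad/s and ζ = 1/(2·√24) ≈ 0.1021.
%OS = 100·exp(−πζ/√(1−ζ²)) = 100·exp(−π·0.1021/√(1−0.1021²)) ≈ 72.4%.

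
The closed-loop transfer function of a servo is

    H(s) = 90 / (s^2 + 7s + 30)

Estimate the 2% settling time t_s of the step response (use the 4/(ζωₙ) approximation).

t_s ≈ 1.143 s

Comparing s^2 + 7s + 30 to s^2 + 2ζωₙs + ωₙ²: ωₙ = √30 ≈ 5.477 rad/s and ζ = 7/(2·√30) ≈ 0.6390.
ζωₙ = 7/2 = 3.5, so t_s ≈ 4/(ζωₙ) = 4/3.5 ≈ 1.143 s.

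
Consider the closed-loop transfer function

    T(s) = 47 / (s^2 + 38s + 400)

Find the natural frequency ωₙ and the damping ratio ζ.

ωₙ = 20 rad/s, ζ = 0.95

Compare the denominator to the standard form s^2 + 2ζωₙs + ωₙ².
ωₙ² = 400, so ωₙ = 20 rad/s.
2ζωₙ = 38, so ζ = 38/(2·20) = 0.95.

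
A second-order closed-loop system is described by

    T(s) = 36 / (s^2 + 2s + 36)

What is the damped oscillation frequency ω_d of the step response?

Comparing s^2 + 2s + 36 to s^2 + 2ζωₙs + ωₙ²: ωₙ = 6 rad/s and ζ = 2/(2·6) ≈ 0.1667.
ζωₙ = 2/2 = 1, so ω_d = ωₙ√(1−ζ²) = √(ωₙ² − (ζωₙ)²) = √(36 − 1²) = √35 ≈ 5.916 rad/s.

ω_d ≈ 5.916 rad/s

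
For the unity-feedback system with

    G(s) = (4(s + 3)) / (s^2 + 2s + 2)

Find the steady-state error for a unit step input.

e_ss = 0.1429

G(s) has no poles at the origin.
This is a Type 0 system. Kp = lim_{s→0} G(s) = 12/2 = 6.
e_ss = 1/(1 + Kp) = 1/(1 + 6) = 1/7 ≈ 0.1429.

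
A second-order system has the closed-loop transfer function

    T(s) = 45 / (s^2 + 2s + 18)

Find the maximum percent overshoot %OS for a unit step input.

%OS ≈ 46.7%

Comparing s^2 + 2s + 18 to s^2 + 2ζωₙs + ωₙ²: ωₙ = √18 ≈ 4.243 rad/s and ζ = 2/(2·√18) ≈ 0.2357.
%OS = 100·exp(−πζ/√(1−ζ²)) = 100·exp(−π·0.2357/√(1−0.2357²)) ≈ 46.7%.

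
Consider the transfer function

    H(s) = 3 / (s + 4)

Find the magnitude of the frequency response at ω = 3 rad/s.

|H(j3)| = 0.6000

Substitute s = j3: numerator = 3, denominator = 4 + j3.
|H(j3)| = |3| / |4 + j3| = 3 / 5 = 0.6000.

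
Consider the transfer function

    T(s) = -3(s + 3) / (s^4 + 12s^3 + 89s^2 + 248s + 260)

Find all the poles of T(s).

s = -2 ± j, -4 ± 6j

The poles are the roots of the denominator s^4 + 12s^3 + 89s^2 + 248s + 260 = 0.
No real roots exist; factor into two real quadratics: (s^2 + 4s + 5)(s^2 + 8s + 52) = 0.
Each quadratic gives a conjugate pair via the quadratic formula.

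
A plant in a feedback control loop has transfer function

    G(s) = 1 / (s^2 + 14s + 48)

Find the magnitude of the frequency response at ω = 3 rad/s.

Substitute s = j3: numerator = 1, denominator = 39 + j42.
|G(j3)| = |1| / |39 + j42| = 1 / 57.315 ≈ 0.01745.

|G(j3)| ≈ 0.01745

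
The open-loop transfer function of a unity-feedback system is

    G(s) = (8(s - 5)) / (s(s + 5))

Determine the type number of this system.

Type 1

The denominator has 1 factor of s at the origin (free integrator), so this is a Type 1 system.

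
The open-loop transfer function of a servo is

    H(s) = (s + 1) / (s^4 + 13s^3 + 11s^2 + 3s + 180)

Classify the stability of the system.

unstable

The denominator s^4 + 13s^3 + 11s^2 + 3s + 180 factors as (s^2 - 2s + 5)(s + 12)(s + 3), giving poles at s = 1 + 2j, 1 - 2j, -12, -3.
Since the pole(s) at s = 1 ± 2j lie in the right half-plane, the system is unstable.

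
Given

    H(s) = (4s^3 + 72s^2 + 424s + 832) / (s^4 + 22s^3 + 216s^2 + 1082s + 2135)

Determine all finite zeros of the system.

s = -5 + j, -5 - j, -8

Set the numerator to zero: 4s^3 + 72s^2 + 424s + 832 = 0, i.e. 4·(s^3 + 18s^2 + 106s + 208) = 0.
Factoring: (s^2 + 10s + 26)(s + 8) = 0.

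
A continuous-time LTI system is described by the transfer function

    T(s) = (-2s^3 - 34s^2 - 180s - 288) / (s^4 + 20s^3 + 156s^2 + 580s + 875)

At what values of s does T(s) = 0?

Set the numerator to zero: -2s^3 - 34s^2 - 180s - 288 = 0, i.e. -2·(s^3 + 17s^2 + 90s + 144) = 0.
Factoring: (s + 3)(s + 6)(s + 8) = 0.

s = -3, -6, -8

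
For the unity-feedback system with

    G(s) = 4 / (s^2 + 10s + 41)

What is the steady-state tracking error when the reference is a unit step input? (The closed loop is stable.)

e_ss = 0.9111

G(s) has no poles at the origin.
This is a Type 0 system. Kp = lim_{s→0} G(s) = 4/41.
e_ss = 1/(1 + Kp) = 1/(1 + 4/41) = 41/45 ≈ 0.9111.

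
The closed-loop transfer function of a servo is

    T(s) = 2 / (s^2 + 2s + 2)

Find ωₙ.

Compare the denominator to the standard form s^2 + 2ζωₙs + ωₙ².
ωₙ² = 2, so ωₙ = √2 ≈ 1.414 rad/s.

ωₙ ≈ 1.414 rad/s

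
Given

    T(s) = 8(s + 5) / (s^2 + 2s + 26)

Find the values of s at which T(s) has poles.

s = -1 + 5j, -1 - 5j

The poles are the roots of the denominator s^2 + 2s + 26 = 0.
Using the quadratic formula: s = (-2 ± √(-100))/2 = -1 ± 5j.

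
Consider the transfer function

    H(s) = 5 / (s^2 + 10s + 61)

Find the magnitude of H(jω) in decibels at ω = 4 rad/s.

Substitute s = j4: numerator = 5, denominator = 45 + j40.
|H(j4)| = |5| / |45 + j40| = 5 / 60.208 ≈ 0.08305.
In decibels: 20·log₁₀(0.08305) ≈ -21.6 dB.

|H(j4)|_dB ≈ -21.6 dB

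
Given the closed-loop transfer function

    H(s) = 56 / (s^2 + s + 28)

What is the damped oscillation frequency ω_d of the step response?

ω_d ≈ 5.268 rad/s

Comparing s^2 + s + 28 to s^2 + 2ζωₙs + ωₙ²: ωₙ = √28 ≈ 5.292 rad/s and ζ = 1/(2·√28) ≈ 0.09449.
ζωₙ = 1/2 = 0.5, so ω_d = ωₙ√(1−ζ²) = √(ωₙ² − (ζωₙ)²) = √(28 − 0.5²) = √27.75 ≈ 5.268 rad/s.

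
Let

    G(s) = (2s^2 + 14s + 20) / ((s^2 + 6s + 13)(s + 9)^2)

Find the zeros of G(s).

s = -2, -5

Set the numerator to zero: 2s^2 + 14s + 20 = 0, i.e. 2·(s^2 + 7s + 10) = 0.
Factoring: (s + 2)(s + 5) = 0.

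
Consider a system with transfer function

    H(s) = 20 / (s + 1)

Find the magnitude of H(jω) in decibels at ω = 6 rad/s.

|H(j6)|_dB ≈ 10.3 dB

Substitute s = j6: numerator = 20, denominator = 1 + j6.
|H(j6)| = |20| / |1 + j6| = 20 / 6.0828 ≈ 3.288.
In decibels: 20·log₁₀(3.288) ≈ 10.3 dB.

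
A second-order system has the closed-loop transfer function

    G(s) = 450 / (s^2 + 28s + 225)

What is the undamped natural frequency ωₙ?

Compare the denominator to the standard form s^2 + 2ζωₙs + ωₙ².
ωₙ² = 225, so ωₙ = 15 rad/s.

ωₙ = 15 rad/s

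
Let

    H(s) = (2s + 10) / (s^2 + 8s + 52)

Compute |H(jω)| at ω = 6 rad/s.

Substitute s = j6: numerator = 10 + j12, denominator = 16 + j48.
|H(j6)| = |10 + j12| / |16 + j48| = 15.620 / 50.596 ≈ 0.3087.

|H(j6)| ≈ 0.3087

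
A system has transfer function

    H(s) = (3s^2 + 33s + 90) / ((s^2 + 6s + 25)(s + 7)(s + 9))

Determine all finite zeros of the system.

s = -5, -6

Set the numerator to zero: 3s^2 + 33s + 90 = 0, i.e. 3·(s^2 + 11s + 30) = 0.
Factoring: (s + 5)(s + 6) = 0.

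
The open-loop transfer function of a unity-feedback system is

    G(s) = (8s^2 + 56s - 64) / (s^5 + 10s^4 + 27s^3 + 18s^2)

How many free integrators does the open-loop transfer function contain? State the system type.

Factor s from the denominator: s^5 + 10s^4 + 27s^3 + 18s^2 = s^2·(s^3 + 10s^2 + 27s + 18).
There are 2 poles at the origin, so the system is Type 2.

Type 2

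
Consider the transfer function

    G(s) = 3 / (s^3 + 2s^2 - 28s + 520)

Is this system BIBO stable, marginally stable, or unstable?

The denominator s^3 + 2s^2 - 28s + 520 factors as (s^2 - 8s + 52)(s + 10), giving poles at s = 4 ± 6j, -10.
Since the pole(s) at s = 4 ± 6j lie in the right half-plane, the system is unstable.

unstable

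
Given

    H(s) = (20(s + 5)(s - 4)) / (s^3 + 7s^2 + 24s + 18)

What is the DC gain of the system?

Set s = 0: H(0) = (-400) / (18) = -200/9.

H(0) = -200/9 ≈ -22.22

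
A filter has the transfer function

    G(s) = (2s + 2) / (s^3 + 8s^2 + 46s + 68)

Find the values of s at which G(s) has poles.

s = -3 + 5j, -3 - 5j, -2

The poles are the roots of the denominator s^3 + 8s^2 + 46s + 68 = 0.
Trying s = -2: the polynomial evaluates to 0, so (s + 2) is a factor.
Dividing out leaves s^2 + 6s + 34 = 0.
The quadratic formula then gives s = -3 ± 5j.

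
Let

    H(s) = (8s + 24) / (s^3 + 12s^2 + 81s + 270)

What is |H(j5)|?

Substitute s = j5: numerator = 24 + j40, denominator = -30 + j280.
|H(j5)| = |24 + j40| / |-30 + j280| = 46.648 / 281.60 ≈ 0.1657.

|H(j5)| ≈ 0.1657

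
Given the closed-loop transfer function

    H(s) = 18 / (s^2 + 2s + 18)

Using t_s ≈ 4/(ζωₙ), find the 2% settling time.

Comparing s^2 + 2s + 18 to s^2 + 2ζωₙs + ωₙ²: ωₙ = √18 ≈ 4.243 rad/s and ζ = 2/(2·√18) ≈ 0.2357.
ζωₙ = 2/2 = 1, so t_s ≈ 4/(ζωₙ) = 4/1 = 4 s.

t_s ≈ 4 s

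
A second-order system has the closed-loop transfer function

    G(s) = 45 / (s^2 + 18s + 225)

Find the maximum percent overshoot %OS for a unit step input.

Comparing s^2 + 18s + 225 to s^2 + 2ζωₙs + ωₙ²: ωₙ = 15 rad/s and ζ = 18/(2·15) = 0.6.
%OS = 100·exp(−πζ/√(1−ζ²)) = 100·exp(−π·0.6/√(1−0.6²)) ≈ 9.48%.

%OS ≈ 9.48%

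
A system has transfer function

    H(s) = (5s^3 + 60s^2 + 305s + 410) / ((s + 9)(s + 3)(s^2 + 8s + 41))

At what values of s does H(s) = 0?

Set the numerator to zero: 5s^3 + 60s^2 + 305s + 410 = 0, i.e. 5·(s^3 + 12s^2 + 61s + 82) = 0.
Factoring: (s + 2)(s^2 + 10s + 41) = 0.

s = -2, -5 ± 4j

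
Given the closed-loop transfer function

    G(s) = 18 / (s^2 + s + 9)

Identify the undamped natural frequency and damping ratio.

Compare the denominator to the standard form s^2 + 2ζωₙs + ωₙ².
ωₙ² = 9, so ωₙ = 3 rad/s.
2ζωₙ = 1, so ζ = 1/(2·3) ≈ 0.1667.

ωₙ = 3 rad/s, ζ ≈ 0.1667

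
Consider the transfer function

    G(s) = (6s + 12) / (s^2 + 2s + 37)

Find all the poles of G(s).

The poles are the roots of the denominator s^2 + 2s + 37 = 0.
Using the quadratic formula: s = (-2 ± √(-144))/2 = -1 ± 6j.

s = -1 ± 6j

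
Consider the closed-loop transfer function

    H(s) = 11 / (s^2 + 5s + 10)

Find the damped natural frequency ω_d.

Comparing s^2 + 5s + 10 to s^2 + 2ζωₙs + ωₙ²: ωₙ = √10 ≈ 3.162 rad/s and ζ = 5/(2·√10) ≈ 0.7906.
ζωₙ = 5/2 = 2.5, so ω_d = ωₙ√(1−ζ²) = √(ωₙ² − (ζωₙ)²) = √(10 − 2.5²) = √3.75 ≈ 1.936 rad/s.

ω_d ≈ 1.936 rad/s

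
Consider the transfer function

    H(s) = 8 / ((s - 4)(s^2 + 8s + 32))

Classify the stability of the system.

unstable

The poles can be read from the denominator factors: s = 4, -4 + 4j, -4 - 4j.
Since the pole(s) at s = 4 lie in the right half-plane, the system is unstable.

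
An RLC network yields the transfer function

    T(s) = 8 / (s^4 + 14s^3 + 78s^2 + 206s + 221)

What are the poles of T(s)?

s = -4 + j, -4 - j, -3 + 2j, -3 - 2j

The poles are the roots of the denominator s^4 + 14s^3 + 78s^2 + 206s + 221 = 0.
No real roots exist; factor into two real quadratics: (s^2 + 8s + 17)(s^2 + 6s + 13) = 0.
Each quadratic gives a conjugate pair via the quadratic formula.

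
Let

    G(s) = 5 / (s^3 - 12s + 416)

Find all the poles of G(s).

s = 4 + 6j, 4 - 6j, -8

The poles are the roots of the denominator s^3 - 12s + 416 = 0.
Trying s = -8: the polynomial evaluates to 0, so (s + 8) is a factor.
Dividing out leaves s^2 - 8s + 52 = 0.
The quadratic formula then gives s = 4 ± 6j.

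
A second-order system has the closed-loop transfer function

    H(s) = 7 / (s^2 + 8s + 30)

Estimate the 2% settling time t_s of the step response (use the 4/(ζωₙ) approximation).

t_s ≈ 1 s

Comparing s^2 + 8s + 30 to s^2 + 2ζωₙs + ωₙ²: ωₙ = √30 ≈ 5.477 rad/s and ζ = 8/(2·√30) ≈ 0.7303.
ζωₙ = 8/2 = 4, so t_s ≈ 4/(ζωₙ) = 4/4 = 1 s.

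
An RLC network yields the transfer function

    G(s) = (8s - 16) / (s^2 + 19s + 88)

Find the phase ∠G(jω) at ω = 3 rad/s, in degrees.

At s = j3: numerator = -16 + j24, denominator = 79 + j57.
∠G = ∠num − ∠den = 123.69° − (35.811°) = 87.88°.

∠G(j3) ≈ 87.88°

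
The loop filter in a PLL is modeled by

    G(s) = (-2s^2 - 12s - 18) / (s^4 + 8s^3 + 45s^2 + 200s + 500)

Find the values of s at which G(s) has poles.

The poles are the roots of the denominator s^4 + 8s^3 + 45s^2 + 200s + 500 = 0.
No real roots exist; factor into two real quadratics: (s^2 + 25)(s^2 + 8s + 20) = 0.
Each quadratic gives a conjugate pair via the quadratic formula.

s = 5j, -5j, -4 + 2j, -4 - 2j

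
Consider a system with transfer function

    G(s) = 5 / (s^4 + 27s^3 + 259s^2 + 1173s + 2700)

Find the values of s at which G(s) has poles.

The poles are the roots of the denominator s^4 + 27s^3 + 259s^2 + 1173s + 2700 = 0.
Trying s = -12: the polynomial evaluates to 0, so (s + 12) is a factor.
Dividing out leaves s^3 + 15s^2 + 79s + 225 = 0.
This factors further as (s^2 + 6s + 25)(s + 9) = 0.

s = -12, -3 ± 4j, -9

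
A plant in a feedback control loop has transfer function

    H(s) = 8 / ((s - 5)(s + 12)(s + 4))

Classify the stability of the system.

unstable

The poles can be read from the denominator factors: s = 5, -12, -4.
Since the pole(s) at s = 5 lie in the right half-plane, the system is unstable.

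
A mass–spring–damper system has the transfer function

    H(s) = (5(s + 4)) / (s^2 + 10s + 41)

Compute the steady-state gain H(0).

H(0) = 20/41 ≈ 0.4878

At s = 0 each factor (s + a) contributes a and each (s^2 + bs + c) contributes c.
H(0) = 5·(4) / ((41)) = 20/41 = 20/41.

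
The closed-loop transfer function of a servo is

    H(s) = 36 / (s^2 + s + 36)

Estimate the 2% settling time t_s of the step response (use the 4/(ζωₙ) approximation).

t_s ≈ 8 s

Comparing s^2 + s + 36 to s^2 + 2ζωₙs + ωₙ²: ωₙ = 6 rad/s and ζ = 1/(2·6) ≈ 0.08333.
ζωₙ = 1/2 = 0.5, so t_s ≈ 4/(ζωₙ) = 4/0.5 = 8 s.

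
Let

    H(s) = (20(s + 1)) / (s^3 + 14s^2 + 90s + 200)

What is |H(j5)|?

|H(j5)| ≈ 0.2849

Substitute s = j5: numerator = 20 + j100, denominator = -150 + j325.
|H(j5)| = |20 + j100| / |-150 + j325| = 101.98 / 357.95 ≈ 0.2849.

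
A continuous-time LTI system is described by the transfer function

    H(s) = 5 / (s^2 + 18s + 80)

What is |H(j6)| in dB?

|H(j6)|_dB ≈ -27.4 dB

Substitute s = j6: numerator = 5, denominator = 44 + j108.
|H(j6)| = |5| / |44 + j108| = 5 / 116.62 ≈ 0.04287.
In decibels: 20·log₁₀(0.04287) ≈ -27.4 dB.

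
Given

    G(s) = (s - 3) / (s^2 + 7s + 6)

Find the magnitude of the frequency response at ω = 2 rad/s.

Substitute s = j2: numerator = -3 + j2, denominator = 2 + j14.
|G(j2)| = |-3 + j2| / |2 + j14| = 3.6056 / 14.142 ≈ 0.2550.

|G(j2)| ≈ 0.2550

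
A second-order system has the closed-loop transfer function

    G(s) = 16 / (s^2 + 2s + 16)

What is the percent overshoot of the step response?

Comparing s^2 + 2s + 16 to s^2 + 2ζωₙs + ωₙ²: ωₙ = 4 rad/s and ζ = 2/(2·4) = 0.25.
%OS = 100·exp(−πζ/√(1−ζ²)) = 100·exp(−π·0.25/√(1−0.25²)) ≈ 44.4%.

%OS ≈ 44.4%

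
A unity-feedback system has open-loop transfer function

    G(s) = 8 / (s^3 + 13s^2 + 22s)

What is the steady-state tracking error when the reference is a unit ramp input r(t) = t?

G(s) has one pole at the origin.
This is a Type 1 system. Kv = lim_{s→0} s·G(s) = 8/22 = 4/11.
e_ss = 1/Kv = 1/(4/11) = 11/4 ≈ 2.750.

e_ss = 2.750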